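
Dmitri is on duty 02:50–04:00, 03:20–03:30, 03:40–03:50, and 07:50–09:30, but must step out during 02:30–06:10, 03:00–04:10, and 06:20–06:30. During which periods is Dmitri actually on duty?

07:50–09:30

Merge the first list: 02:50–04:00, 07:50–09:30.
Merge the second list: 02:30–06:10, 06:20–06:30.
02:50–04:00: fully covered by B → removed.
07:50–09:30: no B overlap → unchanged.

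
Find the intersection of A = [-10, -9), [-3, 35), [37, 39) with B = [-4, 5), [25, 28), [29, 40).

[-10, -9) meets no B interval.
[-3, 35) ∩ B → [-3, 5), [25, 28), [29, 35).
[37, 39) ∩ B → [37, 39).

[-3, 5) ∪ [25, 28) ∪ [29, 35) ∪ [37, 39)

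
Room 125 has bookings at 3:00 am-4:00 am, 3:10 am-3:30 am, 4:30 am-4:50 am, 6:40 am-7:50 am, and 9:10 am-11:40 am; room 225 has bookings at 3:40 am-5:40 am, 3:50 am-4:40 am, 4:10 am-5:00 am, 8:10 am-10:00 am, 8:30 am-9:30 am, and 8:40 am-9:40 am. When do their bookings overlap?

3:40 am-4:00 am, 4:30 am-4:50 am, 9:10 am-10:00 am

First set merges to 3:00 am-4:00 am, 4:30 am-4:50 am, 6:40 am-7:50 am, 9:10 am-11:40 am.
Second set merges to 3:40 am-5:40 am, 8:10 am-10:00 am.
3:00 am-4:00 am overlaps B on 3:40 am-4:00 am.
4:30 am-4:50 am overlaps B on 4:30 am-4:50 am.
6:40 am-7:50 am falls entirely outside B.
9:10 am-11:40 am overlaps B on 9:10 am-10:00 am.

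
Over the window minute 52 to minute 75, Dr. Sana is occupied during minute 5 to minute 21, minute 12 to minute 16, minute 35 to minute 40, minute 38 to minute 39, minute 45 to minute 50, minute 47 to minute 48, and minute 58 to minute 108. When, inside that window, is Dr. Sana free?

minute 52 to minute 58

Covered (merged): minute 5 to minute 21, minute 35 to minute 40, minute 45 to minute 50, minute 58 to minute 108.
Complement within minute 52 to minute 75: minute 52 to minute 58.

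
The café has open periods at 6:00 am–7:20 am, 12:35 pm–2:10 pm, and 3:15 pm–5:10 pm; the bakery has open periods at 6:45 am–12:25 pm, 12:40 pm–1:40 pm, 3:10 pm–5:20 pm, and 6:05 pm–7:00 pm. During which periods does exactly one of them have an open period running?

A \ B = 6:00 am-6:45 am, 12:35 pm-12:40 pm, 1:40 pm-2:10 pm.
B \ A = 7:20 am-12:25 pm, 3:10 pm-3:15 pm, 5:10 pm-5:20 pm, 6:05 pm-7:00 pm.
Union of the two gives the symmetric difference.

6:00 am-6:45 am, 7:20 am-12:25 pm, 12:35 pm-12:40 pm, 1:40 pm-2:10 pm, 3:10 pm-3:15 pm, 5:10 pm-5:20 pm, 6:05 pm-7:00 pm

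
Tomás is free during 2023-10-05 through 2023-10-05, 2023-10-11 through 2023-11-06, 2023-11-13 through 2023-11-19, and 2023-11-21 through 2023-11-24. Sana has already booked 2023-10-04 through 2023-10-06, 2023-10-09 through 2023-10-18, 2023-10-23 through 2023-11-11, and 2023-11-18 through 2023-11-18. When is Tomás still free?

2023-10-19 through 2023-10-22, 2023-11-13 through 2023-11-17, 2023-11-19 through 2023-11-19, 2023-11-21 through 2023-11-24

2023-10-05 through 2023-10-05: fully covered by B → removed.
2023-10-11 through 2023-11-06 minus B → 2023-10-19 through 2023-10-22.
2023-11-13 through 2023-11-19 minus B → 2023-11-13 through 2023-11-17, 2023-11-19 through 2023-11-19.
2023-11-21 through 2023-11-24: no B overlap → unchanged.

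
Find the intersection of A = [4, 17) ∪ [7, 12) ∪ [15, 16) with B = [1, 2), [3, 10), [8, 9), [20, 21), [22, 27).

Merge the first list: [4, 17).
Merge the second list: [1, 2), [3, 10), [20, 21), [22, 27).
[4, 17) overlaps B on [4, 10).

[4, 10)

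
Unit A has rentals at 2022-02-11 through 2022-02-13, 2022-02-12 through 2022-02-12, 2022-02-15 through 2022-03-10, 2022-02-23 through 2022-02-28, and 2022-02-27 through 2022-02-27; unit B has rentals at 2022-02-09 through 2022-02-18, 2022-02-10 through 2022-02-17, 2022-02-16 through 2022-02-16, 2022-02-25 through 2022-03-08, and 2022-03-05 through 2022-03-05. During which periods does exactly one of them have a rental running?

A, merged: 2022-02-11 through 2022-02-13, 2022-02-15 through 2022-03-10.
B, merged: 2022-02-09 through 2022-02-18, 2022-02-25 through 2022-03-08.
A but not B: 2022-02-19 through 2022-02-24, 2022-03-09 through 2022-03-10.
B but not A: 2022-02-09 through 2022-02-10, 2022-02-14 through 2022-02-14.
Combining gives A △ B.

2022-02-09 through 2022-02-10, 2022-02-14 through 2022-02-14, 2022-02-19 through 2022-02-24, 2022-03-09 through 2022-03-10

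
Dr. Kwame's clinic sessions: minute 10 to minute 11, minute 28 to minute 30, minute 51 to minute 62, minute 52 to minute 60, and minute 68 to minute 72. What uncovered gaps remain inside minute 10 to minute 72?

Covered (merged): minute 10 to minute 11, minute 28 to minute 30, minute 51 to minute 62, minute 68 to minute 72.
Complement within minute 10 to minute 72: minute 11 to minute 28, minute 30 to minute 51, minute 62 to minute 68.

minute 11 to minute 28, minute 30 to minute 51, minute 62 to minute 68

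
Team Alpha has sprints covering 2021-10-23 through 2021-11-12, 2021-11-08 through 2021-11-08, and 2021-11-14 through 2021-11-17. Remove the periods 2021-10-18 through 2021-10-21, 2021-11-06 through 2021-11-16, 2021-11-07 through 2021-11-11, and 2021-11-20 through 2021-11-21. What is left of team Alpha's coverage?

A, merged: 2021-10-23 through 2021-11-12, 2021-11-14 through 2021-11-17.
B, merged: 2021-10-18 through 2021-10-21, 2021-11-06 through 2021-11-16, 2021-11-20 through 2021-11-21.
2021-10-23 through 2021-11-12 \ B = 2021-10-23 through 2021-11-05.
2021-11-14 through 2021-11-17 \ B = 2021-11-17 through 2021-11-17.

2021-10-23 through 2021-11-05, 2021-11-17 through 2021-11-17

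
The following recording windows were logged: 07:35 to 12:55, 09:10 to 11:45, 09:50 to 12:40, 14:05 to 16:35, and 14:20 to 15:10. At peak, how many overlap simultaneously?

3

At 09:50, 3 of the intervals are simultaneously active.
No point has more.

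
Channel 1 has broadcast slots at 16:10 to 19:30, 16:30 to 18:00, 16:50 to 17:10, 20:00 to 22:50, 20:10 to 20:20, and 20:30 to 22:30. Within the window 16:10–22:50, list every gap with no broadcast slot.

The merged coverage is 16:10–19:30, 20:00–22:50.
Complement within 16:10–22:50: 19:30–20:00.

19:30–20:00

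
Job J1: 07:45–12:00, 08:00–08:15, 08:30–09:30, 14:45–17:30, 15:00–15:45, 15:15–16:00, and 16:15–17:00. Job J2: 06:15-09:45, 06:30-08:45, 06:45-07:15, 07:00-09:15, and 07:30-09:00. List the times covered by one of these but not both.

06:15–07:45, 09:45–12:00, 14:45–17:30

A, merged: 07:45–12:00, 14:45–17:30.
B, merged: 06:15–09:45.
A \ B = 09:45–12:00, 14:45–17:30.
B \ A = 06:15–07:45.
Union of the two gives the symmetric difference.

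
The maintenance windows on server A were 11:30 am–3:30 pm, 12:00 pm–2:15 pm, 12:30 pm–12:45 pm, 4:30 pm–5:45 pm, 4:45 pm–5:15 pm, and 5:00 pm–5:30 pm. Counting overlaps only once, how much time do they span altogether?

Merged: 11:30 am–3:30 pm, 4:30 pm–5:45 pm.
Lengths: 4 h + 1 h 15 min = 5 h 15 min.

5 h 15 min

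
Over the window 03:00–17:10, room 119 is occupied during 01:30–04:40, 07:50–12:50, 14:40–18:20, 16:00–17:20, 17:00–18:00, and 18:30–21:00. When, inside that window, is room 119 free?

The merged coverage is 01:30-04:40, 07:50-12:50, 14:40-18:20, 18:30-21:00.
Gaps within 03:00-17:10: 04:40-07:50, 12:50-14:40.

04:40-07:50, 12:50-14:40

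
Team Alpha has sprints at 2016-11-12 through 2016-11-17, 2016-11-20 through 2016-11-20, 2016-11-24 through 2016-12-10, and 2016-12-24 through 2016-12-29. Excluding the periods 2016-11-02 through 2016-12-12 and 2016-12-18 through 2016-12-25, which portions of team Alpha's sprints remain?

2016-11-12 through 2016-11-17: fully covered by B → removed.
2016-11-20 through 2016-11-20: fully covered by B → removed.
2016-11-24 through 2016-12-10: fully covered by B → removed.
2016-12-24 through 2016-12-29 minus B → 2016-12-26 through 2016-12-29.

2016-12-26 through 2016-12-29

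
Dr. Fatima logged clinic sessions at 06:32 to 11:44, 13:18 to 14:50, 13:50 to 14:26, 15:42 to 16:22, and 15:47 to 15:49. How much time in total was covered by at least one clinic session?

Merged: 06:32-11:44, 13:18-14:50, 15:42-16:22.
Lengths: 5 h 12 min + 1 h 32 min + 40 min = 7 h 24 min.

7 h 24 min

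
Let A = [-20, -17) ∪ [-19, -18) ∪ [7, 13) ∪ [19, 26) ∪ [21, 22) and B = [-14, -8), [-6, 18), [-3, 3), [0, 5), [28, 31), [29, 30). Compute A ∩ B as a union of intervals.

[7, 13)

First set merges to [-20, -17), [7, 13), [19, 26).
Second set merges to [-14, -8), [-6, 18), [28, 31).
[-20, -17) meets no B interval.
[7, 13) ∩ B → [7, 13).
[19, 26) meets no B interval.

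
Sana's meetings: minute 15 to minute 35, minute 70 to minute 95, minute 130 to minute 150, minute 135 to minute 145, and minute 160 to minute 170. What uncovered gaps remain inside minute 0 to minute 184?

minute 0 to minute 15, minute 35 to minute 70, minute 95 to minute 130, minute 150 to minute 160, minute 170 to minute 184

Covered (merged): minute 15 to minute 35, minute 70 to minute 95, minute 130 to minute 150, minute 160 to minute 170.
Complement within minute 0 to minute 184: minute 0 to minute 15, minute 35 to minute 70, minute 95 to minute 130, minute 150 to minute 160, minute 170 to minute 184.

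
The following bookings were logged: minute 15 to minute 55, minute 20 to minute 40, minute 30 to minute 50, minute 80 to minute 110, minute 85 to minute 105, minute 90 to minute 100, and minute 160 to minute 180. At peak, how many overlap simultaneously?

3

Walk the sorted start/end points keeping a running depth.
The depth first hits 3 at minute 30.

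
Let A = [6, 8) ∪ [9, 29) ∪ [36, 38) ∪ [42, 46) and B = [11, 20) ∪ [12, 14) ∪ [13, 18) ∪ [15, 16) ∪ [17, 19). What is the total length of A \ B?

19

Second set merges to [11, 20).
A \ B = [6, 8), [9, 11), [20, 29), [36, 38), [42, 46).
Total: 2 + 2 + 9 + 2 + 4 = 19.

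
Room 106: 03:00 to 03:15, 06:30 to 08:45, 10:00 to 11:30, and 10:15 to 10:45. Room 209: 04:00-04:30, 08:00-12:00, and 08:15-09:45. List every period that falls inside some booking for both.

Merge the first list: 03:00–03:15, 06:30–08:45, 10:00–11:30.
Merge the second list: 04:00–04:30, 08:00–12:00.
03:00–03:15: no overlap with the second set.
06:30–08:45 meets the second set on 08:00–08:45.
10:00–11:30 meets the second set on 10:00–11:30.

08:00–08:45, 10:00–11:30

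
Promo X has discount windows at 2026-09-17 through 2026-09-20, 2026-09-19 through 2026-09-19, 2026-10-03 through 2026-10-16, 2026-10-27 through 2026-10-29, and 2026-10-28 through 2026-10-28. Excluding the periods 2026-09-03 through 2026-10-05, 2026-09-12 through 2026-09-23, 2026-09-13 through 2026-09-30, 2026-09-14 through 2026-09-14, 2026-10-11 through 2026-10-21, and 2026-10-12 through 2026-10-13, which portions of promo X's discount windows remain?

A, merged: 2026-09-17 through 2026-09-20, 2026-10-03 through 2026-10-16, 2026-10-27 through 2026-10-29.
B, merged: 2026-09-03 through 2026-10-05, 2026-10-11 through 2026-10-21.
2026-09-17 through 2026-09-20: entirely removed.
2026-10-03 through 2026-10-16 \ B = 2026-10-06 through 2026-10-10.
2026-10-27 through 2026-10-29: nothing removed.

2026-10-06 through 2026-10-10, 2026-10-27 through 2026-10-29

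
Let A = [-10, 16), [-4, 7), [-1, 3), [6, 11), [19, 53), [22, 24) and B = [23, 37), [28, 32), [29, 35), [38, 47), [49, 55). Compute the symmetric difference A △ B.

[-10, 16) ∪ [19, 23) ∪ [37, 38) ∪ [47, 49) ∪ [53, 55)

A, merged: [-10, 16), [19, 53).
B, merged: [23, 37), [38, 47), [49, 55).
A but not B: [-10, 16), [19, 23), [37, 38), [47, 49).
B but not A: [53, 55).
Combining gives A △ B.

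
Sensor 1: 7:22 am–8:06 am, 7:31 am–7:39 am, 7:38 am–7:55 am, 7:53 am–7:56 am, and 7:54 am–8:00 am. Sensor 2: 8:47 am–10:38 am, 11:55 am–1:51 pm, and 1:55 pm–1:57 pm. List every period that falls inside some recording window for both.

First set merges to 7:22 am-8:06 am.
7:22 am-8:06 am falls entirely outside B.
No overlap.

none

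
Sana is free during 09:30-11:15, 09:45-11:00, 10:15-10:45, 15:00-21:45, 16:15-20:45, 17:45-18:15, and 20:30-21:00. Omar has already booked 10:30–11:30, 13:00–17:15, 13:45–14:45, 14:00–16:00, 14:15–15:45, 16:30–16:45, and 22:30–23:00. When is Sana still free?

09:30–10:30, 17:15–21:45

First set merges to 09:30–11:15, 15:00–21:45.
Second set merges to 10:30–11:30, 13:00–17:15, 22:30–23:00.
09:30–11:15 \ B = 09:30–10:30.
15:00–21:45 \ B = 17:15–21:45.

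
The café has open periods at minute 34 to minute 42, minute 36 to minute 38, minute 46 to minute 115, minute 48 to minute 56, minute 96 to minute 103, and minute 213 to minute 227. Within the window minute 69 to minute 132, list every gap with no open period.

Covered (merged): minute 34 to minute 42, minute 46 to minute 115, minute 213 to minute 227.
Gaps within minute 69 to minute 132: minute 115 to minute 132.

minute 115 to minute 132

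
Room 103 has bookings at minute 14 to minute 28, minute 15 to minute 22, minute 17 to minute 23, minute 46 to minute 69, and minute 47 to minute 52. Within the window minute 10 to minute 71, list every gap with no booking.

After merging, the occupied span is minute 14 to minute 28, minute 46 to minute 69.
Gaps within minute 10 to minute 71: minute 10 to minute 14, minute 28 to minute 46, minute 69 to minute 71.

minute 10 to minute 14, minute 28 to minute 46, minute 69 to minute 71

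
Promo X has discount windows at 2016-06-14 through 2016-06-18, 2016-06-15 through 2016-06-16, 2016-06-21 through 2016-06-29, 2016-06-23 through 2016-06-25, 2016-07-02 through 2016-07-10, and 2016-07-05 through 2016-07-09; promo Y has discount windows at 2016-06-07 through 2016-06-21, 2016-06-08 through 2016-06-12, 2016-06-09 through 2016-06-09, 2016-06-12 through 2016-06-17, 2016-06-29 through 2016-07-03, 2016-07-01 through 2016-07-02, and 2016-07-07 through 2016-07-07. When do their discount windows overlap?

2016-06-14 through 2016-06-18, 2016-06-21 through 2016-06-21, 2016-06-29 through 2016-06-29, 2016-07-02 through 2016-07-03, 2016-07-07 through 2016-07-07

First set merges to 2016-06-14 through 2016-06-18, 2016-06-21 through 2016-06-29, 2016-07-02 through 2016-07-10.
Second set merges to 2016-06-07 through 2016-06-21, 2016-06-29 through 2016-07-03, 2016-07-07 through 2016-07-07.
2016-06-14 through 2016-06-18 overlaps B on 2016-06-14 through 2016-06-18.
2016-06-21 through 2016-06-29 overlaps B on 2016-06-21 through 2016-06-21, 2016-06-29 through 2016-06-29.
2016-07-02 through 2016-07-10 overlaps B on 2016-07-02 through 2016-07-03, 2016-07-07 through 2016-07-07.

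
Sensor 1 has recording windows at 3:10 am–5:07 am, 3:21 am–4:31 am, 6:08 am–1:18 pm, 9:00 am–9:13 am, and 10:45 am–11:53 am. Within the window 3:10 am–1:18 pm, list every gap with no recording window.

5:07 am–6:08 am

Covered (merged): 3:10 am–5:07 am, 6:08 am–1:18 pm.
Uncovered inside 3:10 am–1:18 pm: 5:07 am–6:08 am.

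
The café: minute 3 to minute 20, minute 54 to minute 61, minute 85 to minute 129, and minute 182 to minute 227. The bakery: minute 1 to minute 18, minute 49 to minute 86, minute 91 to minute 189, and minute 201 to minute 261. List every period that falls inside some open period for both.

minute 3 to minute 18, minute 54 to minute 61, minute 85 to minute 86, minute 91 to minute 129, minute 182 to minute 189, minute 201 to minute 227

minute 3 to minute 20 overlaps B on minute 3 to minute 18.
minute 54 to minute 61 overlaps B on minute 54 to minute 61.
minute 85 to minute 129 overlaps B on minute 85 to minute 86, minute 91 to minute 129.
minute 182 to minute 227 overlaps B on minute 182 to minute 189, minute 201 to minute 227.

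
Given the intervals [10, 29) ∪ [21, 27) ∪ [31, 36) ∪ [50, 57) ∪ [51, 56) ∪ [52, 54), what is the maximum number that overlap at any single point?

3

Sweep endpoints in order; track running count of active intervals.
Peak of 3 reached at 52.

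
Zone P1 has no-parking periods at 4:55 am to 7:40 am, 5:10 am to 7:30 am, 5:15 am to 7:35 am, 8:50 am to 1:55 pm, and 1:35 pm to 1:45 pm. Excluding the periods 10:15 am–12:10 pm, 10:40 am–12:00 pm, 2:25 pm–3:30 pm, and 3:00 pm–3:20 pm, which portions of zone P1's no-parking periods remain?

4:55 am–7:40 am, 8:50 am–10:15 am, 12:10 pm–1:55 pm

First set merges to 4:55 am–7:40 am, 8:50 am–1:55 pm.
Second set merges to 10:15 am–12:10 pm, 2:25 pm–3:30 pm.
4:55 am–7:40 am: nothing removed.
8:50 am–1:55 pm \ B = 8:50 am–10:15 am, 12:10 pm–1:55 pm.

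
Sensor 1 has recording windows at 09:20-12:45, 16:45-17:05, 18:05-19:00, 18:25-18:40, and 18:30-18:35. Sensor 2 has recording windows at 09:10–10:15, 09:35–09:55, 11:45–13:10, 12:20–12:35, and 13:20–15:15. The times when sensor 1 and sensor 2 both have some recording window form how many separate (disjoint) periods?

A, merged: 09:20-12:45, 16:45-17:05, 18:05-19:00.
B, merged: 09:10-10:15, 11:45-13:10, 13:20-15:15.
A ∩ B = 09:20-10:15, 11:45-12:45.
That is 2 disjoint pieces.

2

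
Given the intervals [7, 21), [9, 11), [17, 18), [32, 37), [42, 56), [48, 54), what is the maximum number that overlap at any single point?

2

Walk the sorted start/end points keeping a running depth.
The depth first hits 2 at 9.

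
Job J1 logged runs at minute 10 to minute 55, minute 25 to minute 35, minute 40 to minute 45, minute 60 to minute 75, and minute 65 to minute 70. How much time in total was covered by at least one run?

60 minutes

Merged: minute 10 to minute 55, minute 60 to minute 75.
Lengths: 45 minutes + 15 minutes = 60 minutes.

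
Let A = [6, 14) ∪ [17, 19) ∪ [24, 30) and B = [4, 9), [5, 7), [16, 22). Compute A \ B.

[9, 14) ∪ [24, 30)

B, merged: [4, 9), [16, 22).
[6, 14) \ B = [9, 14).
[17, 19): entirely removed.
[24, 30): nothing removed.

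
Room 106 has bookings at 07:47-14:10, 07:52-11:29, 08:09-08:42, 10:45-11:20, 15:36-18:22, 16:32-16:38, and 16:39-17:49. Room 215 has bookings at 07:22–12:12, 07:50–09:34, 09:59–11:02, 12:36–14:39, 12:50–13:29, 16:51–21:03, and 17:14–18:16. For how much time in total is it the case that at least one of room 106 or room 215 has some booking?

12 h 44 min

Merge the first list: 07:47–14:10, 15:36–18:22.
Merge the second list: 07:22–12:12, 12:36–14:39, 16:51–21:03.
A ∪ B = 07:22–14:39, 15:36–21:03.
Total: 7 h 17 min + 5 h 27 min = 12 h 44 min.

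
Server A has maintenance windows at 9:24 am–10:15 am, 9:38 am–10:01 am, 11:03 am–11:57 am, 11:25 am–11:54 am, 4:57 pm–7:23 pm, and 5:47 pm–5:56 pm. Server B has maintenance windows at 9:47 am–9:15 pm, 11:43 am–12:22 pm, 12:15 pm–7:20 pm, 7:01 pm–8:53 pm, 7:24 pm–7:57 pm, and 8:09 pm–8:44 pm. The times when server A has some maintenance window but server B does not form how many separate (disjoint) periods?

1

A, merged: 9:24 am-10:15 am, 11:03 am-11:57 am, 4:57 pm-7:23 pm.
B, merged: 9:47 am-9:15 pm.
A \ B = 9:24 am-9:47 am.
That is 1 disjoint piece.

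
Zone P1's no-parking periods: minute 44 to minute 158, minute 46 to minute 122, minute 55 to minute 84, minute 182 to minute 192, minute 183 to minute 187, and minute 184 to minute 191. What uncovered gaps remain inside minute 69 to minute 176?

minute 158 to minute 176

The merged coverage is minute 44 to minute 158, minute 182 to minute 192.
Complement within minute 69 to minute 176: minute 158 to minute 176.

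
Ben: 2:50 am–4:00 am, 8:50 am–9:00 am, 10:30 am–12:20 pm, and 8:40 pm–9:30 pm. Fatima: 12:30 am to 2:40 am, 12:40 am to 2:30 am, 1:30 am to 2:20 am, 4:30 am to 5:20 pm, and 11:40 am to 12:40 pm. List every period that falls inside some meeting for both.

B, merged: 12:30 am-2:40 am, 4:30 am-5:20 pm.
2:50 am-4:00 am falls entirely outside B.
8:50 am-9:00 am overlaps B on 8:50 am-9:00 am.
10:30 am-12:20 pm overlaps B on 10:30 am-12:20 pm.
8:40 pm-9:30 pm falls entirely outside B.

8:50 am-9:00 am, 10:30 am-12:20 pm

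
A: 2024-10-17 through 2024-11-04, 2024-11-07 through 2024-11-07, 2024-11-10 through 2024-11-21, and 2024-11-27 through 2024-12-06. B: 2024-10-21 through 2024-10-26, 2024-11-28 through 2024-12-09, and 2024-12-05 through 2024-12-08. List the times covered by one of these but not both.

2024-10-17 through 2024-10-20, 2024-10-27 through 2024-11-04, 2024-11-07 through 2024-11-07, 2024-11-10 through 2024-11-21, 2024-11-27 through 2024-11-27, 2024-12-07 through 2024-12-09

Merge the second list: 2024-10-21 through 2024-10-26, 2024-11-28 through 2024-12-09.
A but not B: 2024-10-17 through 2024-10-20, 2024-10-27 through 2024-11-04, 2024-11-07 through 2024-11-07, 2024-11-10 through 2024-11-21, 2024-11-27 through 2024-11-27.
B but not A: 2024-12-07 through 2024-12-09.
Combining gives A △ B.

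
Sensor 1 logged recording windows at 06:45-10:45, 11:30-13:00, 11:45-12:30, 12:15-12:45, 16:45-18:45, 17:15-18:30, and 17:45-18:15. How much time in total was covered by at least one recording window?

Merged: 06:45–10:45, 11:30–13:00, 16:45–18:45.
Lengths: 4 h + 1 h 30 min + 2 h = 7 h 30 min.

7 h 30 min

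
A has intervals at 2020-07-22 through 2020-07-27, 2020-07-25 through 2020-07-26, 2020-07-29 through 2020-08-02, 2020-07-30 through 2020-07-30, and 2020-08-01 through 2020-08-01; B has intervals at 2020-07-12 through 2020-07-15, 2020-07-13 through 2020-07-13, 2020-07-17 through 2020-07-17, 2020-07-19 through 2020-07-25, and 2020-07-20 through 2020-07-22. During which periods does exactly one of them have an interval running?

Merge the first list: 2020-07-22 through 2020-07-27, 2020-07-29 through 2020-08-02.
Merge the second list: 2020-07-12 through 2020-07-15, 2020-07-17 through 2020-07-17, 2020-07-19 through 2020-07-25.
A \ B = 2020-07-26 through 2020-07-27, 2020-07-29 through 2020-08-02.
B \ A = 2020-07-12 through 2020-07-15, 2020-07-17 through 2020-07-17, 2020-07-19 through 2020-07-21.
Union of the two gives the symmetric difference.

2020-07-12 through 2020-07-15, 2020-07-17 through 2020-07-17, 2020-07-19 through 2020-07-21, 2020-07-26 through 2020-07-27, 2020-07-29 through 2020-08-02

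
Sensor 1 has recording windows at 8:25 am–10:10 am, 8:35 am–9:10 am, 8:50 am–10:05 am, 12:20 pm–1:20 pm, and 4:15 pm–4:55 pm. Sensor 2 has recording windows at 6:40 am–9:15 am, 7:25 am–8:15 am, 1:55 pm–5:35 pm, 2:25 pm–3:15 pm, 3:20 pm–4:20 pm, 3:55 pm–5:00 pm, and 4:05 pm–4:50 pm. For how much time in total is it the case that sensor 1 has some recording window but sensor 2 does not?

Merge the first list: 8:25 am–10:10 am, 12:20 pm–1:20 pm, 4:15 pm–4:55 pm.
Merge the second list: 6:40 am–9:15 am, 1:55 pm–5:35 pm.
A \ B = 9:15 am–10:10 am, 12:20 pm–1:20 pm.
Total: 55 min + 1 h = 1 h 55 min.

1 h 55 min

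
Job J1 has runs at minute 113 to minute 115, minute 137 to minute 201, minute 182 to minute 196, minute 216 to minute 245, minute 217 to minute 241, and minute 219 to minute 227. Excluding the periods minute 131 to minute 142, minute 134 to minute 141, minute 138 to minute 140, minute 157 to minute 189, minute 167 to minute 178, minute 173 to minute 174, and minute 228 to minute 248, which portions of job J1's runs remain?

First set merges to minute 113 to minute 115, minute 137 to minute 201, minute 216 to minute 245.
Second set merges to minute 131 to minute 142, minute 157 to minute 189, minute 228 to minute 248.
minute 113 to minute 115: no B overlap → unchanged.
minute 137 to minute 201 minus B → minute 142 to minute 157, minute 189 to minute 201.
minute 216 to minute 245 minus B → minute 216 to minute 228.

minute 113 to minute 115, minute 142 to minute 157, minute 189 to minute 201, minute 216 to minute 228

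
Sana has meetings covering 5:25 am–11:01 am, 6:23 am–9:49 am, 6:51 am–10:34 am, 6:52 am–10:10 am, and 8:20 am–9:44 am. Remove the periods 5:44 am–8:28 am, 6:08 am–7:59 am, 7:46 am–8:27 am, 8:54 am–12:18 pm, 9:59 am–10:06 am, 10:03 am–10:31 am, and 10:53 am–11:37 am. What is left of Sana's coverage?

5:25 am–5:44 am, 8:28 am–8:54 am

Merge the first list: 5:25 am–11:01 am.
Merge the second list: 5:44 am–8:28 am, 8:54 am–12:18 pm.
5:25 am–11:01 am minus B → 5:25 am–5:44 am, 8:28 am–8:54 am.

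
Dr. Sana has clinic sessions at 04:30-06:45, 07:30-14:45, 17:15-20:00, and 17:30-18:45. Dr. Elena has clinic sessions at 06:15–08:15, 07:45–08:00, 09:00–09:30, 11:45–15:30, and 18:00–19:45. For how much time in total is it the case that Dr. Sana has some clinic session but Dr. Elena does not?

First set merges to 04:30–06:45, 07:30–14:45, 17:15–20:00.
Second set merges to 06:15–08:15, 09:00–09:30, 11:45–15:30, 18:00–19:45.
A \ B = 04:30–06:15, 08:15–09:00, 09:30–11:45, 17:15–18:00, 19:45–20:00.
Total: 1 h 45 min + 45 min + 2 h 15 min + 45 min + 15 min = 5 h 45 min.

5 h 45 min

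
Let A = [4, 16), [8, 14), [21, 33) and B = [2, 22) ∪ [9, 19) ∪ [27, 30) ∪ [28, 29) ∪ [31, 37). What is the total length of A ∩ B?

18

First set merges to [4, 16), [21, 33).
Second set merges to [2, 22), [27, 30), [31, 37).
A ∩ B = [4, 16), [21, 22), [27, 30), [31, 33).
Total: 12 + 1 + 3 + 2 = 18.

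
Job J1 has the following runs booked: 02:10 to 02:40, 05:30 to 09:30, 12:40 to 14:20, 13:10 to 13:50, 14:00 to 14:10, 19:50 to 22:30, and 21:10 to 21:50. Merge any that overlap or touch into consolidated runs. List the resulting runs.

05:30–09:30 is disjoint → start new block.
12:40–14:20 is disjoint → start new block.
13:10–13:50 overlaps/touches 12:40–14:20 → extend to 12:40–14:20.
14:00–14:10 overlaps/touches 12:40–14:20 → extend to 12:40–14:20.
19:50–22:30 is disjoint → start new block.
21:10–21:50 overlaps/touches 19:50–22:30 → extend to 19:50–22:30.

02:10–02:40, 05:30–09:30, 12:40–14:20, 19:50–22:30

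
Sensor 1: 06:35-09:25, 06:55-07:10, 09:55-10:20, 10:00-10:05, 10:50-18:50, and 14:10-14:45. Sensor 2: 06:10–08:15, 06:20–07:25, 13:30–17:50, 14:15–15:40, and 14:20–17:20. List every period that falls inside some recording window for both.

First set merges to 06:35–09:25, 09:55–10:20, 10:50–18:50.
Second set merges to 06:10–08:15, 13:30–17:50.
06:35–09:25 overlaps B on 06:35–08:15.
09:55–10:20 falls entirely outside B.
10:50–18:50 overlaps B on 13:30–17:50.

06:35–08:15, 13:30–17:50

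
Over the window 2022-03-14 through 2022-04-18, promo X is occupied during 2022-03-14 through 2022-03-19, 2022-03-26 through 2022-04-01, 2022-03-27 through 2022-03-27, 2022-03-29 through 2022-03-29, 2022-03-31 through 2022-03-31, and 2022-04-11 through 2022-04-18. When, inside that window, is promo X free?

After merging, the occupied span is 2022-03-14 through 2022-03-19, 2022-03-26 through 2022-04-01, 2022-04-11 through 2022-04-18.
Uncovered inside 2022-03-14 through 2022-04-18: 2022-03-20 through 2022-03-25, 2022-04-02 through 2022-04-10.

2022-03-20 through 2022-03-25, 2022-04-02 through 2022-04-10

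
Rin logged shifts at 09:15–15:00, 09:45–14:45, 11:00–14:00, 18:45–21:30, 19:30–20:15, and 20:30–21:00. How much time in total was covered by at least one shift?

8 h 30 min

Merged: 09:15-15:00, 18:45-21:30.
Lengths: 5 h 45 min + 2 h 45 min = 8 h 30 min.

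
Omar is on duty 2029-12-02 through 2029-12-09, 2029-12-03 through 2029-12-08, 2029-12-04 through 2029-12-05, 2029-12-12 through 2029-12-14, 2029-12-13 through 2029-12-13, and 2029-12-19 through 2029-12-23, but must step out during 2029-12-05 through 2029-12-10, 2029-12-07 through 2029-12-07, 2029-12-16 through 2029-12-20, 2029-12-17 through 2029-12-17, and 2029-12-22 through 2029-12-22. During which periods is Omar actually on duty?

First set merges to 2029-12-02 through 2029-12-09, 2029-12-12 through 2029-12-14, 2029-12-19 through 2029-12-23.
Second set merges to 2029-12-05 through 2029-12-10, 2029-12-16 through 2029-12-20, 2029-12-22 through 2029-12-22.
2029-12-02 through 2029-12-09 minus B → 2029-12-02 through 2029-12-04.
2029-12-12 through 2029-12-14: no B overlap → unchanged.
2029-12-19 through 2029-12-23 minus B → 2029-12-21 through 2029-12-21, 2029-12-23 through 2029-12-23.

2029-12-02 through 2029-12-04, 2029-12-12 through 2029-12-14, 2029-12-21 through 2029-12-21, 2029-12-23 through 2029-12-23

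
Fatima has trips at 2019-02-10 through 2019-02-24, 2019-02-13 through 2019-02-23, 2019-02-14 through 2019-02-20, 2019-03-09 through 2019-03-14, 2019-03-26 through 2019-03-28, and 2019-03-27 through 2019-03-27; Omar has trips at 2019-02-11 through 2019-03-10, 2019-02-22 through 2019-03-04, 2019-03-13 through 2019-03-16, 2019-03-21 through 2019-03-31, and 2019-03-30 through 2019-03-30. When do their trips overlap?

2019-02-11 through 2019-02-24, 2019-03-09 through 2019-03-10, 2019-03-13 through 2019-03-14, 2019-03-26 through 2019-03-28

First set merges to 2019-02-10 through 2019-02-24, 2019-03-09 through 2019-03-14, 2019-03-26 through 2019-03-28.
Second set merges to 2019-02-11 through 2019-03-10, 2019-03-13 through 2019-03-16, 2019-03-21 through 2019-03-31.
2019-02-10 through 2019-02-24 meets the second set on 2019-02-11 through 2019-02-24.
2019-03-09 through 2019-03-14 meets the second set on 2019-03-09 through 2019-03-10, 2019-03-13 through 2019-03-14.
2019-03-26 through 2019-03-28 meets the second set on 2019-03-26 through 2019-03-28.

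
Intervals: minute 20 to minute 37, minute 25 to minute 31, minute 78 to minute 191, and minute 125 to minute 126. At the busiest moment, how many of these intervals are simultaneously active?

2

Walk the sorted start/end points keeping a running depth.
The depth first hits 2 at minute 25.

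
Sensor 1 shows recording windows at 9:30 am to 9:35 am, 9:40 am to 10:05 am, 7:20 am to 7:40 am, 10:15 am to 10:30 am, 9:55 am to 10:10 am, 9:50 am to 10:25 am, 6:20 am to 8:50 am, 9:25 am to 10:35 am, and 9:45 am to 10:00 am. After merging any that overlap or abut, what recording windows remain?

6:20 am-8:50 am, 9:25 am-10:35 am

Sort by start: 6:20 am-8:50 am, 7:20 am-7:40 am, 9:25 am-10:35 am, 9:30 am-9:35 am, 9:40 am-10:05 am, 9:45 am-10:00 am, 9:50 am-10:25 am, 9:55 am-10:10 am, 10:15 am-10:30 am.
7:20 am-7:40 am overlaps/touches 6:20 am-8:50 am → extend to 6:20 am-8:50 am.
9:25 am-10:35 am is disjoint → start new block.
9:30 am-9:35 am overlaps/touches 9:25 am-10:35 am → extend to 9:25 am-10:35 am.
9:40 am-10:05 am overlaps/touches 9:25 am-10:35 am → extend to 9:25 am-10:35 am.
9:45 am-10:00 am overlaps/touches 9:25 am-10:35 am → extend to 9:25 am-10:35 am.
9:50 am-10:25 am overlaps/touches 9:25 am-10:35 am → extend to 9:25 am-10:35 am.
9:55 am-10:10 am overlaps/touches 9:25 am-10:35 am → extend to 9:25 am-10:35 am.
10:15 am-10:30 am overlaps/touches 9:25 am-10:35 am → extend to 9:25 am-10:35 am.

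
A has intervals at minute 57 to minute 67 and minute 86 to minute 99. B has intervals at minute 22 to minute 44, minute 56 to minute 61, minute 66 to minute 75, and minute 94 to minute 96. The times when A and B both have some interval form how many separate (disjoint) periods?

3

A ∩ B = minute 57 to minute 61, minute 66 to minute 67, minute 94 to minute 96.
That is 3 disjoint pieces.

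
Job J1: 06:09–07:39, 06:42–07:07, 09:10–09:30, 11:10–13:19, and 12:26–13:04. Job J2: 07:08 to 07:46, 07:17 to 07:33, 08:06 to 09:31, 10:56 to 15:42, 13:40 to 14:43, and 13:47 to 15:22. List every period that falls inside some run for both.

First set merges to 06:09–07:39, 09:10–09:30, 11:10–13:19.
Second set merges to 07:08–07:46, 08:06–09:31, 10:56–15:42.
06:09–07:39 overlaps B on 07:08–07:39.
09:10–09:30 overlaps B on 09:10–09:30.
11:10–13:19 overlaps B on 11:10–13:19.

07:08–07:39, 09:10–09:30, 11:10–13:19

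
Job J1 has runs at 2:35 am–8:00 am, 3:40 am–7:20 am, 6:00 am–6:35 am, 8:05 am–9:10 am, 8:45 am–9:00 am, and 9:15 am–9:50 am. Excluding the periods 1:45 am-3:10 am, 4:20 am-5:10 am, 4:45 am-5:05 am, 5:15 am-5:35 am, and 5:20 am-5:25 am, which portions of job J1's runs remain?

3:10 am–4:20 am, 5:10 am–5:15 am, 5:35 am–8:00 am, 8:05 am–9:10 am, 9:15 am–9:50 am

A, merged: 2:35 am–8:00 am, 8:05 am–9:10 am, 9:15 am–9:50 am.
B, merged: 1:45 am–3:10 am, 4:20 am–5:10 am, 5:15 am–5:35 am.
2:35 am–8:00 am with B removed leaves 3:10 am–4:20 am, 5:10 am–5:15 am, 5:35 am–8:00 am.
8:05 am–9:10 am is untouched.
9:15 am–9:50 am is untouched.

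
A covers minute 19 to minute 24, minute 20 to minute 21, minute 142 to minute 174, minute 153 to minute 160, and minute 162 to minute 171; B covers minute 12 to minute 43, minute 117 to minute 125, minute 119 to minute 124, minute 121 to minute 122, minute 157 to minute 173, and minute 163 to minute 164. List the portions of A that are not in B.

minute 142 to minute 157, minute 173 to minute 174

Merge the first list: minute 19 to minute 24, minute 142 to minute 174.
Merge the second list: minute 12 to minute 43, minute 117 to minute 125, minute 157 to minute 173.
minute 19 to minute 24: fully covered by B → removed.
minute 142 to minute 174 minus B → minute 142 to minute 157, minute 173 to minute 174.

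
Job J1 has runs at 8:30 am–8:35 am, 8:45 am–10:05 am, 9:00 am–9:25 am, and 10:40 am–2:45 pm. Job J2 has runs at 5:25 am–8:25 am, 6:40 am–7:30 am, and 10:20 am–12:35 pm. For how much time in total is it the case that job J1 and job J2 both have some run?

1 h 55 min

Merge the first list: 8:30 am-8:35 am, 8:45 am-10:05 am, 10:40 am-2:45 pm.
Merge the second list: 5:25 am-8:25 am, 10:20 am-12:35 pm.
A ∩ B = 10:40 am-12:35 pm.
Total: 1 h 55 min.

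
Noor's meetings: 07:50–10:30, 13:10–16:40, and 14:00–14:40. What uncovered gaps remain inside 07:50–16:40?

10:30–13:10

After merging, the occupied span is 07:50–10:30, 13:10–16:40.
Uncovered inside 07:50–16:40: 10:30–13:10.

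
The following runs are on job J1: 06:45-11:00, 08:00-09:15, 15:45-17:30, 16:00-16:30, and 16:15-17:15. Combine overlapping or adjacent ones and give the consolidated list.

08:00–09:15 overlaps/touches 06:45–11:00 → extend to 06:45–11:00.
15:45–17:30 is disjoint → start new block.
16:00–16:30 overlaps/touches 15:45–17:30 → extend to 15:45–17:30.
16:15–17:15 overlaps/touches 15:45–17:30 → extend to 15:45–17:30.

06:45–11:00, 15:45–17:30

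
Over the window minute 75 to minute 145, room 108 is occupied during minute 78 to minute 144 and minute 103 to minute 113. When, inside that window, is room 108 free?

minute 75 to minute 78, minute 144 to minute 145

Covered (merged): minute 78 to minute 144.
Uncovered inside minute 75 to minute 145: minute 75 to minute 78, minute 144 to minute 145.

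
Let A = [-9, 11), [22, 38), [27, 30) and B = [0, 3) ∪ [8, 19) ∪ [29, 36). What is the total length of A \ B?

A, merged: [-9, 11), [22, 38).
A \ B = [-9, 0), [3, 8), [22, 29), [36, 38).
Total: 9 + 5 + 7 + 2 = 23.

23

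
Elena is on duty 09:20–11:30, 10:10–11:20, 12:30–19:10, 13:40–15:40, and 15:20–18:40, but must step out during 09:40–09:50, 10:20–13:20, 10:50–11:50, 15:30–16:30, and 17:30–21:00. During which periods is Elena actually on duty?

09:20-09:40, 09:50-10:20, 13:20-15:30, 16:30-17:30

First set merges to 09:20-11:30, 12:30-19:10.
Second set merges to 09:40-09:50, 10:20-13:20, 15:30-16:30, 17:30-21:00.
09:20-11:30 \ B = 09:20-09:40, 09:50-10:20.
12:30-19:10 \ B = 13:20-15:30, 16:30-17:30.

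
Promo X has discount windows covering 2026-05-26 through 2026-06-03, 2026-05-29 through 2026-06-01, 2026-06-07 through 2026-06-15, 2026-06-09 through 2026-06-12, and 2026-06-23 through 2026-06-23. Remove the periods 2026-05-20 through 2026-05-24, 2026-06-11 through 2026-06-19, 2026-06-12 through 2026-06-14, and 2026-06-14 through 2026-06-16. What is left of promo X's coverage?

First set merges to 2026-05-26 through 2026-06-03, 2026-06-07 through 2026-06-15, 2026-06-23 through 2026-06-23.
Second set merges to 2026-05-20 through 2026-05-24, 2026-06-11 through 2026-06-19.
2026-05-26 through 2026-06-03: nothing removed.
2026-06-07 through 2026-06-15 \ B = 2026-06-07 through 2026-06-10.
2026-06-23 through 2026-06-23: nothing removed.

2026-05-26 through 2026-06-03, 2026-06-07 through 2026-06-10, 2026-06-23 through 2026-06-23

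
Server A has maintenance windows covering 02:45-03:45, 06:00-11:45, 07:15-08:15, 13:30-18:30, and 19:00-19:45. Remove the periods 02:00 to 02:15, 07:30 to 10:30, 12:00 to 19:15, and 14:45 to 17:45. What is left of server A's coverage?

02:45–03:45, 06:00–07:30, 10:30–11:45, 19:15–19:45

Merge the first list: 02:45–03:45, 06:00–11:45, 13:30–18:30, 19:00–19:45.
Merge the second list: 02:00–02:15, 07:30–10:30, 12:00–19:15.
02:45–03:45: no B overlap → unchanged.
06:00–11:45 minus B → 06:00–07:30, 10:30–11:45.
13:30–18:30: fully covered by B → removed.
19:00–19:45 minus B → 19:15–19:45.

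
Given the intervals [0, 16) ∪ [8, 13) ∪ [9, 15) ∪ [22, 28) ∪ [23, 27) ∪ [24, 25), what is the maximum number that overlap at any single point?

Sweep endpoints in order; track running count of active intervals.
Peak of 3 reached at 9.

3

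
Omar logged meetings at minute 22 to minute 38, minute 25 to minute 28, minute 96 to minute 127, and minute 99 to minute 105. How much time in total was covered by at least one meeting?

Merged: minute 22 to minute 38, minute 96 to minute 127.
Lengths: 16 minutes + 31 minutes = 47 minutes.

47 minutes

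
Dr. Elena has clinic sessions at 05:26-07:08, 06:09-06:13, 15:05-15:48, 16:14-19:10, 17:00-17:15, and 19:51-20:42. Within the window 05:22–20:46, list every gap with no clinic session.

The merged coverage is 05:26–07:08, 15:05–15:48, 16:14–19:10, 19:51–20:42.
Complement within 05:22–20:46: 05:22–05:26, 07:08–15:05, 15:48–16:14, 19:10–19:51, 20:42–20:46.

05:22–05:26, 07:08–15:05, 15:48–16:14, 19:10–19:51, 20:42–20:46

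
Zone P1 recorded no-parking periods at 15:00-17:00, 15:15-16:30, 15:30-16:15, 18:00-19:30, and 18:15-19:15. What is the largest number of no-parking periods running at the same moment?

3

At 15:30, 3 of the intervals are simultaneously active.
No point has more.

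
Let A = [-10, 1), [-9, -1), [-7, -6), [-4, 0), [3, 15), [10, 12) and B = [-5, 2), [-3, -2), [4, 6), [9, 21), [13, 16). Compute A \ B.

First set merges to [-10, 1), [3, 15).
Second set merges to [-5, 2), [4, 6), [9, 21).
[-10, 1) with B removed leaves [-10, -5).
[3, 15) with B removed leaves [3, 4), [6, 9).

[-10, -5) ∪ [3, 4) ∪ [6, 9)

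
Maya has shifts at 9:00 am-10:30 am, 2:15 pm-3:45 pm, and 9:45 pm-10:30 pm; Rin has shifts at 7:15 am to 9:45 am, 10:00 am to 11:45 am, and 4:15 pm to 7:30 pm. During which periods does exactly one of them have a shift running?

7:15 am–9:00 am, 9:45 am–10:00 am, 10:30 am–11:45 am, 2:15 pm–3:45 pm, 4:15 pm–7:30 pm, 9:45 pm–10:30 pm

Only in the first: 9:45 am–10:00 am, 2:15 pm–3:45 pm, 9:45 pm–10:30 pm.
Only in the second: 7:15 am–9:00 am, 10:30 am–11:45 am, 4:15 pm–7:30 pm.
Together these are the periods covered by exactly one.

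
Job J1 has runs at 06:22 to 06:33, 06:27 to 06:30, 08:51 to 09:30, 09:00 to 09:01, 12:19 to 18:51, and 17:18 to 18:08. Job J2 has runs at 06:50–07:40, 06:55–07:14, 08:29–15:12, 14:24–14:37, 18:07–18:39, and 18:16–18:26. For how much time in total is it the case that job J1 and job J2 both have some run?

First set merges to 06:22–06:33, 08:51–09:30, 12:19–18:51.
Second set merges to 06:50–07:40, 08:29–15:12, 18:07–18:39.
A ∩ B = 08:51–09:30, 12:19–15:12, 18:07–18:39.
Total: 39 min + 2 h 53 min + 32 min = 4 h 4 min.

4 h 4 min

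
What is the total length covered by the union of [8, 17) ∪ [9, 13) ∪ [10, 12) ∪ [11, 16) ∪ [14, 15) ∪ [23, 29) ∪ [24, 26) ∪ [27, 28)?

Merged: [8, 17), [23, 29).
Lengths: 9 + 6 = 15.

15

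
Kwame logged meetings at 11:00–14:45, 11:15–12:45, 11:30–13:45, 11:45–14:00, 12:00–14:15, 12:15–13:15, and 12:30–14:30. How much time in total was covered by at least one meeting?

Merged: 11:00-14:45.
Length: 3 h 45 min.

3 h 45 min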